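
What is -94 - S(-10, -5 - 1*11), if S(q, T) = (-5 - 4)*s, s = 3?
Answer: -67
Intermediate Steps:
S(q, T) = -27 (S(q, T) = (-5 - 4)*3 = -9*3 = -27)
-94 - S(-10, -5 - 1*11) = -94 - 1*(-27) = -94 + 27 = -67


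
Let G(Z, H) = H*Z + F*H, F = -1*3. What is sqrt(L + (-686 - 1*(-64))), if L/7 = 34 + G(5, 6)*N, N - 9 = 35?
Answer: 12*sqrt(23) ≈ 57.550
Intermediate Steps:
N = 44 (N = 9 + 35 = 44)
F = -3
G(Z, H) = -3*H + H*Z (G(Z, H) = H*Z - 3*H = -3*H + H*Z)
L = 3934 (L = 7*(34 + (6*(-3 + 5))*44) = 7*(34 + (6*2)*44) = 7*(34 + 12*44) = 7*(34 + 528) = 7*562 = 3934)
sqrt(L + (-686 - 1*(-64))) = sqrt(3934 + (-686 - 1*(-64))) = sqrt(3934 + (-686 + 64)) = sqrt(3934 - 622) = sqrt(3312) = 12*sqrt(23)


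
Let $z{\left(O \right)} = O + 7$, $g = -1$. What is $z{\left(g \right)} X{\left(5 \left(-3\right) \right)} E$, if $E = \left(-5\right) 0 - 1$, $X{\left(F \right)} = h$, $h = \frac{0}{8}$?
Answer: $0$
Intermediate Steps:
$h = 0$ ($h = 0 \cdot \frac{1}{8} = 0$)
$X{\left(F \right)} = 0$
$E = -1$ ($E = 0 - 1 = -1$)
$z{\left(O \right)} = 7 + O$
$z{\left(g \right)} X{\left(5 \left(-3\right) \right)} E = \left(7 - 1\right) 0 \left(-1\right) = 6 \cdot 0 \left(-1\right) = 0 \left(-1\right) = 0$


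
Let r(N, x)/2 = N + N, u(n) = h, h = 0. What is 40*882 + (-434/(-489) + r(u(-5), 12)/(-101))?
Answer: 17252354/489 ≈ 35281.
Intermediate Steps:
u(n) = 0
r(N, x) = 4*N (r(N, x) = 2*(N + N) = 2*(2*N) = 4*N)
40*882 + (-434/(-489) + r(u(-5), 12)/(-101)) = 40*882 + (-434/(-489) + (4*0)/(-101)) = 35280 + (-434*(-1/489) + 0*(-1/101)) = 35280 + (434/489 + 0) = 35280 + 434/489 = 17252354/489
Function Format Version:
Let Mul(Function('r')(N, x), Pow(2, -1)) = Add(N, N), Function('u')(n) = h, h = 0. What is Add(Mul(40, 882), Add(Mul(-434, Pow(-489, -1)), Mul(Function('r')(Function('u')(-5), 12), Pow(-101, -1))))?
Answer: Rational(17252354, 489) ≈ 35281.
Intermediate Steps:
Function('u')(n) = 0
Function('r')(N, x) = Mul(4, N) (Function('r')(N, x) = Mul(2, Add(N, N)) = Mul(2, Mul(2, N)) = Mul(4, N))
Add(Mul(40, 882), Add(Mul(-434, Pow(-489, -1)), Mul(Function('r')(Function('u')(-5), 12), Pow(-101, -1)))) = Add(Mul(40, 882), Add(Mul(-434, Pow(-489, -1)), Mul(Mul(4, 0), Pow(-101, -1)))) = Add(35280, Add(Mul(-434, Rational(-1, 489)), Mul(0, Rational(-1, 101)))) = Add(35280, Add(Rational(434, 489), 0)) = Add(35280, Rational(434, 489)) = Rational(17252354, 489)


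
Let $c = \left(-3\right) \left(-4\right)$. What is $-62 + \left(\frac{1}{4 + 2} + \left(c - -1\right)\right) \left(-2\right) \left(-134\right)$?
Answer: $\frac{10400}{3} \approx 3466.7$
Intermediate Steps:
$c = 12$
$-62 + \left(\frac{1}{4 + 2} + \left(c - -1\right)\right) \left(-2\right) \left(-134\right) = -62 + \left(\frac{1}{4 + 2} + \left(12 - -1\right)\right) \left(-2\right) \left(-134\right) = -62 + \left(\frac{1}{6} + \left(12 + 1\right)\right) \left(-2\right) \left(-134\right) = -62 + \left(\frac{1}{6} + 13\right) \left(-2\right) \left(-134\right) = -62 + \frac{79}{6} \left(-2\right) \left(-134\right) = -62 - - \frac{10586}{3} = -62 + \frac{10586}{3} = \frac{10400}{3}$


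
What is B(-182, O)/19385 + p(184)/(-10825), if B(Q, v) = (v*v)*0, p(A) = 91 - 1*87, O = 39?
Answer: -4/10825 ≈ -0.00036951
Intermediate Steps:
p(A) = 4 (p(A) = 91 - 87 = 4)
B(Q, v) = 0 (B(Q, v) = v**2*0 = 0)
B(-182, O)/19385 + p(184)/(-10825) = 0/19385 + 4/(-10825) = 0*(1/19385) + 4*(-1/10825) = 0 - 4/10825 = -4/10825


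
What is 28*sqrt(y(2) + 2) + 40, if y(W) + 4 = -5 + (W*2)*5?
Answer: 40 + 28*sqrt(13) ≈ 140.96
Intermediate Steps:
y(W) = -9 + 10*W (y(W) = -4 + (-5 + (W*2)*5) = -4 + (-5 + (2*W)*5) = -4 + (-5 + 10*W) = -9 + 10*W)
28*sqrt(y(2) + 2) + 40 = 28*sqrt((-9 + 10*2) + 2) + 40 = 28*sqrt((-9 + 20) + 2) + 40 = 28*sqrt(11 + 2) + 40 = 28*sqrt(13) + 40 = 40 + 28*sqrt(13)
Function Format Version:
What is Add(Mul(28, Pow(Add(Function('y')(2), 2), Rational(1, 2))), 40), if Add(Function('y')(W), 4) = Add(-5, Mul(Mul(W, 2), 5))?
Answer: Add(40, Mul(28, Pow(13, Rational(1, 2)))) ≈ 140.96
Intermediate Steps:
Function('y')(W) = Add(-9, Mul(10, W)) (Function('y')(W) = Add(-4, Add(-5, Mul(Mul(W, 2), 5))) = Add(-4, Add(-5, Mul(Mul(2, W), 5))) = Add(-4, Add(-5, Mul(10, W))) = Add(-9, Mul(10, W)))
Add(Mul(28, Pow(Add(Function('y')(2), 2), Rational(1, 2))), 40) = Add(Mul(28, Pow(Add(Add(-9, Mul(10, 2)), 2), Rational(1, 2))), 40) = Add(Mul(28, Pow(Add(Add(-9, 20), 2), Rational(1, 2))), 40) = Add(Mul(28, Pow(Add(11, 2), Rational(1, 2))), 40) = Add(Mul(28, Pow(13, Rational(1, 2))), 40) = Add(40, Mul(28, Pow(13, Rational(1, 2))))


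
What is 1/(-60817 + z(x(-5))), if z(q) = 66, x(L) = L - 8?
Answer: -1/60751 ≈ -1.6461e-5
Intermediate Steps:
x(L) = -8 + L
1/(-60817 + z(x(-5))) = 1/(-60817 + 66) = 1/(-60751) = -1/60751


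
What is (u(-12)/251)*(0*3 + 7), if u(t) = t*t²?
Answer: -12096/251 ≈ -48.191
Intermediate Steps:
u(t) = t³
(u(-12)/251)*(0*3 + 7) = ((-12)³/251)*(0*3 + 7) = (-1728*1/251)*(0 + 7) = -1728/251*7 = -12096/251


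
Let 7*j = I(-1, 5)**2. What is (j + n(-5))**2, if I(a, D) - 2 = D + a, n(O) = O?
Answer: 1/49 ≈ 0.020408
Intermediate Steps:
I(a, D) = 2 + D + a (I(a, D) = 2 + (D + a) = 2 + D + a)
j = 36/7 (j = (2 + 5 - 1)**2/7 = (1/7)*6**2 = (1/7)*36 = 36/7 ≈ 5.1429)
(j + n(-5))**2 = (36/7 - 5)**2 = (1/7)**2 = 1/49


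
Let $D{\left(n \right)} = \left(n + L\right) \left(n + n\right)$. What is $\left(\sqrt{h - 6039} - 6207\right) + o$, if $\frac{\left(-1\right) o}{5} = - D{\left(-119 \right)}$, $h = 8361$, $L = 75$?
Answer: $46153 + 3 \sqrt{258} \approx 46201.0$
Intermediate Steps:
$D{\left(n \right)} = 2 n \left(75 + n\right)$ ($D{\left(n \right)} = \left(n + 75\right) \left(n + n\right) = \left(75 + n\right) 2 n = 2 n \left(75 + n\right)$)
$o = 52360$ ($o = - 5 \left(- 2 \left(-119\right) \left(75 - 119\right)\right) = - 5 \left(- 2 \left(-119\right) \left(-44\right)\right) = - 5 \left(\left(-1\right) 10472\right) = \left(-5\right) \left(-10472\right) = 52360$)
$\left(\sqrt{h - 6039} - 6207\right) + o = \left(\sqrt{8361 - 6039} - 6207\right) + 52360 = \left(\sqrt{2322} - 6207\right) + 52360 = \left(3 \sqrt{258} - 6207\right) + 52360 = \left(-6207 + 3 \sqrt{258}\right) + 52360 = 46153 + 3 \sqrt{258}$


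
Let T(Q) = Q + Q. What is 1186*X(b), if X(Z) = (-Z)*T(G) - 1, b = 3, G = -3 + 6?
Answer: -22534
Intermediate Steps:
G = 3
T(Q) = 2*Q
X(Z) = -1 - 6*Z (X(Z) = (-Z)*(2*3) - 1 = -Z*6 - 1 = -6*Z - 1 = -1 - 6*Z)
1186*X(b) = 1186*(-1 - 6*3) = 1186*(-1 - 18) = 1186*(-19) = -22534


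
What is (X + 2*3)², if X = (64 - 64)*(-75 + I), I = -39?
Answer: 36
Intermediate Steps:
X = 0 (X = (64 - 64)*(-75 - 39) = 0*(-114) = 0)
(X + 2*3)² = (0 + 2*3)² = (0 + 6)² = 6² = 36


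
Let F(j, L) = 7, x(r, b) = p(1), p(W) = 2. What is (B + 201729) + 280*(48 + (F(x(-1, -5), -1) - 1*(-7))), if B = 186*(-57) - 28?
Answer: 208459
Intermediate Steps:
x(r, b) = 2
B = -10630 (B = -10602 - 28 = -10630)
(B + 201729) + 280*(48 + (F(x(-1, -5), -1) - 1*(-7))) = (-10630 + 201729) + 280*(48 + (7 - 1*(-7))) = 191099 + 280*(48 + (7 + 7)) = 191099 + 280*(48 + 14) = 191099 + 280*62 = 191099 + 17360 = 208459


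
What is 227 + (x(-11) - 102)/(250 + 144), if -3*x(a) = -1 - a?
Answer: 133999/591 ≈ 226.73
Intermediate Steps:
x(a) = ⅓ + a/3 (x(a) = -(-1 - a)/3 = ⅓ + a/3)
227 + (x(-11) - 102)/(250 + 144) = 227 + ((⅓ + (⅓)*(-11)) - 102)/(250 + 144) = 227 + ((⅓ - 11/3) - 102)/394 = 227 + (-10/3 - 102)*(1/394) = 227 - 316/3*1/394 = 227 - 158/591 = 133999/591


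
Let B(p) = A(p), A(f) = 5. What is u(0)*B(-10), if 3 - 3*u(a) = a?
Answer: 5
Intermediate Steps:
u(a) = 1 - a/3
B(p) = 5
u(0)*B(-10) = (1 - ⅓*0)*5 = (1 + 0)*5 = 1*5 = 5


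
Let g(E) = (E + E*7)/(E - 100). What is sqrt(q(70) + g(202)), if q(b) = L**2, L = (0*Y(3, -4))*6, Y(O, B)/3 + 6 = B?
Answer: 2*sqrt(10302)/51 ≈ 3.9803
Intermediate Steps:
Y(O, B) = -18 + 3*B
L = 0 (L = (0*(-18 + 3*(-4)))*6 = (0*(-18 - 12))*6 = (0*(-30))*6 = 0*6 = 0)
g(E) = 8*E/(-100 + E) (g(E) = (E + 7*E)/(-100 + E) = (8*E)/(-100 + E) = 8*E/(-100 + E))
q(b) = 0 (q(b) = 0**2 = 0)
sqrt(q(70) + g(202)) = sqrt(0 + 8*202/(-100 + 202)) = sqrt(0 + 8*202/102) = sqrt(0 + 8*202*(1/102)) = sqrt(0 + 808/51) = sqrt(808/51) = 2*sqrt(10302)/51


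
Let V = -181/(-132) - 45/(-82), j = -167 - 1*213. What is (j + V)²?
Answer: 4186807576561/29289744 ≈ 1.4294e+5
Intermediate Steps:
j = -380 (j = -167 - 213 = -380)
V = 10391/5412 (V = -181*(-1/132) - 45*(-1/82) = 181/132 + 45/82 = 10391/5412 ≈ 1.9200)
(j + V)² = (-380 + 10391/5412)² = (-2046169/5412)² = 4186807576561/29289744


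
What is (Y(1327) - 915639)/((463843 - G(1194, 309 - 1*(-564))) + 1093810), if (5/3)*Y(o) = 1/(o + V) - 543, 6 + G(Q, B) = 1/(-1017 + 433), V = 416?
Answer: -1553952601912/2642599649585 ≈ -0.58804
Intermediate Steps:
G(Q, B) = -3505/584 (G(Q, B) = -6 + 1/(-1017 + 433) = -6 + 1/(-584) = -6 - 1/584 = -3505/584)
Y(o) = -1629/5 + 3/(5*(416 + o)) (Y(o) = 3*(1/(o + 416) - 543)/5 = 3*(1/(416 + o) - 543)/5 = 3*(-543 + 1/(416 + o))/5 = -1629/5 + 3/(5*(416 + o)))
(Y(1327) - 915639)/((463843 - G(1194, 309 - 1*(-564))) + 1093810) = (3*(-225887 - 543*1327)/(5*(416 + 1327)) - 915639)/((463843 - 1*(-3505/584)) + 1093810) = ((⅗)*(-225887 - 720561)/1743 - 915639)/((463843 + 3505/584) + 1093810) = ((⅗)*(1/1743)*(-946448) - 915639)/(270887817/584 + 1093810) = (-946448/2905 - 915639)/(909672857/584) = -2660877743/2905*584/909672857 = -1553952601912/2642599649585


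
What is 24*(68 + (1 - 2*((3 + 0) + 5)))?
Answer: 1272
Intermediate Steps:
24*(68 + (1 - 2*((3 + 0) + 5))) = 24*(68 + (1 - 2*(3 + 5))) = 24*(68 + (1 - 2*8)) = 24*(68 + (1 - 16)) = 24*(68 - 15) = 24*53 = 1272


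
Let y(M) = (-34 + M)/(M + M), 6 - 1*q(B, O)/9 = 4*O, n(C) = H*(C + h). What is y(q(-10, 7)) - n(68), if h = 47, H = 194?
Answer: -2208632/99 ≈ -22309.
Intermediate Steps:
n(C) = 9118 + 194*C (n(C) = 194*(C + 47) = 194*(47 + C) = 9118 + 194*C)
q(B, O) = 54 - 36*O
y(M) = (-34 + M)/(2*M) (y(M) = (-34 + M)/((2*M)) = (-34 + M)*(1/(2*M)) = (-34 + M)/(2*M))
y(q(-10, 7)) - n(68) = (-34 + (54 - 36*7))/(2*(54 - 36*7)) - (9118 + 194*68) = (-34 + (54 - 252))/(2*(54 - 252)) - (9118 + 13192) = (½)*(-34 - 198)/(-198) - 1*22310 = (½)*(-1/198)*(-232) - 22310 = 58/99 - 22310 = -2208632/99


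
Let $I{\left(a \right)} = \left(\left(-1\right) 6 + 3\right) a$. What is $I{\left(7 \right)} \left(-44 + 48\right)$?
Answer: $-84$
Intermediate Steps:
$I{\left(a \right)} = - 3 a$ ($I{\left(a \right)} = \left(-6 + 3\right) a = - 3 a$)
$I{\left(7 \right)} \left(-44 + 48\right) = \left(-3\right) 7 \left(-44 + 48\right) = \left(-21\right) 4 = -84$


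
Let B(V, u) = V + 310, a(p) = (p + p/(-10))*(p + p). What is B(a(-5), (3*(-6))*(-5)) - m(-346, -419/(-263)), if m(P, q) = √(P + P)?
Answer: 355 - 2*I*√173 ≈ 355.0 - 26.306*I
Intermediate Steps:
a(p) = 9*p²/5 (a(p) = (p + p*(-⅒))*(2*p) = (p - p/10)*(2*p) = (9*p/10)*(2*p) = 9*p²/5)
B(V, u) = 310 + V
m(P, q) = √2*√P (m(P, q) = √(2*P) = √2*√P)
B(a(-5), (3*(-6))*(-5)) - m(-346, -419/(-263)) = (310 + (9/5)*(-5)²) - √2*√(-346) = (310 + (9/5)*25) - √2*I*√346 = (310 + 45) - 2*I*√173 = 355 - 2*I*√173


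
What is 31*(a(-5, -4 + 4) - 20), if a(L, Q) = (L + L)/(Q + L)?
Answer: -558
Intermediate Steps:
a(L, Q) = 2*L/(L + Q) (a(L, Q) = (2*L)/(L + Q) = 2*L/(L + Q))
31*(a(-5, -4 + 4) - 20) = 31*(2*(-5)/(-5 + (-4 + 4)) - 20) = 31*(2*(-5)/(-5 + 0) - 20) = 31*(2*(-5)/(-5) - 20) = 31*(2*(-5)*(-⅕) - 20) = 31*(2 - 20) = 31*(-18) = -558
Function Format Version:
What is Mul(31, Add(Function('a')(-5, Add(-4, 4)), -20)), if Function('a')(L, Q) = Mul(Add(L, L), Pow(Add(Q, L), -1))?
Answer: -558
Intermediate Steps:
Function('a')(L, Q) = Mul(2, L, Pow(Add(L, Q), -1)) (Function('a')(L, Q) = Mul(Mul(2, L), Pow(Add(L, Q), -1)) = Mul(2, L, Pow(Add(L, Q), -1)))
Mul(31, Add(Function('a')(-5, Add(-4, 4)), -20)) = Mul(31, Add(Mul(2, -5, Pow(Add(-5, Add(-4, 4)), -1)), -20)) = Mul(31, Add(Mul(2, -5, Pow(Add(-5, 0), -1)), -20)) = Mul(31, Add(Mul(2, -5, Pow(-5, -1)), -20)) = Mul(31, Add(Mul(2, -5, Rational(-1, 5)), -20)) = Mul(31, Add(2, -20)) = Mul(31, -18) = -558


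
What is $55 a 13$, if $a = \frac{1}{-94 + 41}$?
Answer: $- \frac{715}{53} \approx -13.491$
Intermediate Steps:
$a = - \frac{1}{53}$ ($a = \frac{1}{-53} = - \frac{1}{53} \approx -0.018868$)
$55 a 13 = 55 \left(- \frac{1}{53}\right) 13 = \left(- \frac{55}{53}\right) 13 = - \frac{715}{53}$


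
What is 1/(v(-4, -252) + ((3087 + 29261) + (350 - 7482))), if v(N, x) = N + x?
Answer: 1/24960 ≈ 4.0064e-5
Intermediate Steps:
1/(v(-4, -252) + ((3087 + 29261) + (350 - 7482))) = 1/((-4 - 252) + ((3087 + 29261) + (350 - 7482))) = 1/(-256 + (32348 - 7132)) = 1/(-256 + 25216) = 1/24960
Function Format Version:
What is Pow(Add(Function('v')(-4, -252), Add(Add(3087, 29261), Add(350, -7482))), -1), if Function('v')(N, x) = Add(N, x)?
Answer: Rational(1, 24960) ≈ 4.0064e-5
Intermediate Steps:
Pow(Add(Function('v')(-4, -252), Add(Add(3087, 29261), Add(350, -7482))), -1) = Pow(Add(Add(-4, -252), Add(Add(3087, 29261), Add(350, -7482))), -1) = Pow(Add(-256, Add(32348, -7132)), -1) = Pow(Add(-256, 25216), -1) = Pow(24960, -1) = Rational(1, 24960)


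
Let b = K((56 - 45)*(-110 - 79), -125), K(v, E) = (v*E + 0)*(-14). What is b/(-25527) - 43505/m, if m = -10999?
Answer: 13709221295/93590491 ≈ 146.48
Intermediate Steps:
K(v, E) = -14*E*v (K(v, E) = (E*v + 0)*(-14) = (E*v)*(-14) = -14*E*v)
b = -3638250 (b = -14*(-125)*(56 - 45)*(-110 - 79) = -14*(-125)*11*(-189) = -14*(-125)*(-2079) = -3638250)
b/(-25527) - 43505/m = -3638250/(-25527) - 43505/(-10999) = -3638250*(-1/25527) - 43505*(-1/10999) = 1212750/8509 + 43505/10999 = 13709221295/93590491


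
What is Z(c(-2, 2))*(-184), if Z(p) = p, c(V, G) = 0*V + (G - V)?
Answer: -736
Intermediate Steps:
c(V, G) = G - V (c(V, G) = 0 + (G - V) = G - V)
Z(c(-2, 2))*(-184) = (2 - 1*(-2))*(-184) = (2 + 2)*(-184) = 4*(-184) = -736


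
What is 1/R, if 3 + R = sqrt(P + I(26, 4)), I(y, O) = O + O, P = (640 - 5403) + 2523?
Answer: -1/747 - 2*I*sqrt(62)/747 ≈ -0.0013387 - 0.021082*I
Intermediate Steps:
P = -2240 (P = -4763 + 2523 = -2240)
I(y, O) = 2*O
R = -3 + 6*I*sqrt(62) (R = -3 + sqrt(-2240 + 2*4) = -3 + sqrt(-2240 + 8) = -3 + sqrt(-2232) = -3 + 6*I*sqrt(62) ≈ -3.0 + 47.244*I)
1/R = 1/(-3 + 6*I*sqrt(62))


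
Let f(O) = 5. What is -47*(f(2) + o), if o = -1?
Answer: -188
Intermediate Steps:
-47*(f(2) + o) = -47*(5 - 1) = -47*4 = -188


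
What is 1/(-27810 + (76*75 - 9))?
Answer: -1/22119 ≈ -4.5210e-5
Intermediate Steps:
1/(-27810 + (76*75 - 9)) = 1/(-27810 + (5700 - 9)) = 1/(-27810 + 5691) = 1/(-22119) = -1/22119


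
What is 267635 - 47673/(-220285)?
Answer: 58956023648/220285 ≈ 2.6764e+5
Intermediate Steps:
267635 - 47673/(-220285) = 267635 - 47673*(-1)/220285 = 267635 - 1*(-47673/220285) = 267635 + 47673/220285 = 58956023648/220285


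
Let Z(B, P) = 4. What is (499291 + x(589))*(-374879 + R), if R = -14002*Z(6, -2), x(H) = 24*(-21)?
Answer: -214920834069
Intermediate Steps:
x(H) = -504
R = -56008 (R = -14002*4 = -56008)
(499291 + x(589))*(-374879 + R) = (499291 - 504)*(-374879 - 56008) = 498787*(-430887) = -214920834069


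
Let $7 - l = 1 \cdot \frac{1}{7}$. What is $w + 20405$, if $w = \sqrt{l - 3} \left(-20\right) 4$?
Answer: $20405 - \frac{240 \sqrt{21}}{7} \approx 20248.0$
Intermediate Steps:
$l = \frac{48}{7}$ ($l = 7 - 1 \cdot \frac{1}{7} = 7 - \frac{1}{7} = \frac{48}{7} \approx 6.8571$)
$w = - \frac{240 \sqrt{21}}{7}$ ($w = \sqrt{\frac{48}{7} - 3} \left(-20\right) 4 = \sqrt{\frac{27}{7}} \left(-20\right) 4 = \frac{3 \sqrt{21}}{7} \left(-20\right) 4 = - \frac{60 \sqrt{21}}{7} \cdot 4 = - \frac{240 \sqrt{21}}{7} \approx -157.12$)
$w + 20405 = - \frac{240 \sqrt{21}}{7} + 20405 = 20405 - \frac{240 \sqrt{21}}{7}$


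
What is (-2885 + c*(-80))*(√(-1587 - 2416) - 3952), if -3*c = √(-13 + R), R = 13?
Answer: 11401520 - 2885*I*√4003 ≈ 1.1402e+7 - 1.8253e+5*I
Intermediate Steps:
c = 0 (c = -√(-13 + 13)/3 = -√0/3 = -⅓*0 = 0)
(-2885 + c*(-80))*(√(-1587 - 2416) - 3952) = (-2885 + 0*(-80))*(√(-1587 - 2416) - 3952) = (-2885 + 0)*(√(-4003) - 3952) = -2885*(I*√4003 - 3952) = -2885*(-3952 + I*√4003) = 11401520 - 2885*I*√4003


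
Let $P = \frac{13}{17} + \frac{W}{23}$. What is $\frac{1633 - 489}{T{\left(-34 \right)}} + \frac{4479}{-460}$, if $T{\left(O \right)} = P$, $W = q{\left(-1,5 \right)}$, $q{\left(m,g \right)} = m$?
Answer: $\frac{102248381}{64860} \approx 1576.4$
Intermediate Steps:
$W = -1$
$P = \frac{282}{391}$ ($P = \frac{13}{17} - \frac{1}{23} = \frac{282}{391} \approx 0.72123$)
$T{\left(O \right)} = \frac{282}{391}$
$\frac{1633 - 489}{T{\left(-34 \right)}} + \frac{4479}{-460} = \frac{1633 - 489}{\frac{282}{391}} + \frac{4479}{-460} = 1144 \cdot \frac{391}{282} + 4479 \left(- \frac{1}{460}\right) = \frac{223652}{141} - \frac{4479}{460} = \frac{102248381}{64860}$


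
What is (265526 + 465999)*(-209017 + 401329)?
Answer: 140681035800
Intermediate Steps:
(265526 + 465999)*(-209017 + 401329) = 731525*192312 = 140681035800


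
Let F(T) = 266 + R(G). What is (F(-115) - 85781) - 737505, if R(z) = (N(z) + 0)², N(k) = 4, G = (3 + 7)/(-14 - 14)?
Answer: -823004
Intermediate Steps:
G = -5/14 (G = 10/(-28) = 10*(-1/28) = -5/14 ≈ -0.35714)
R(z) = 16 (R(z) = (4 + 0)² = 4² = 16)
F(T) = 282 (F(T) = 266 + 16 = 282)
(F(-115) - 85781) - 737505 = (282 - 85781) - 737505 = -85499 - 737505 = -823004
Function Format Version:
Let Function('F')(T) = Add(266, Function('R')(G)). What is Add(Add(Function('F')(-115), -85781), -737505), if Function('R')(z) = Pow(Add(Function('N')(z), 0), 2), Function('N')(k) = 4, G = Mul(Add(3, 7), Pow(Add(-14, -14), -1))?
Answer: -823004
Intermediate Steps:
G = Rational(-5, 14) (G = Mul(10, Pow(-28, -1)) = Mul(10, Rational(-1, 28)) = Rational(-5, 14) ≈ -0.35714)
Function('R')(z) = 16 (Function('R')(z) = Pow(Add(4, 0), 2) = Pow(4, 2) = 16)
Function('F')(T) = 282 (Function('F')(T) = Add(266, 16) = 282)
Add(Add(Function('F')(-115), -85781), -737505) = Add(Add(282, -85781), -737505) = Add(-85499, -737505) = -823004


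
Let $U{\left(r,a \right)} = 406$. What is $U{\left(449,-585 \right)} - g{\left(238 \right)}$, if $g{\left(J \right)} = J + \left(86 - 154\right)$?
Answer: $236$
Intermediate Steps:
$g{\left(J \right)} = -68 + J$ ($g{\left(J \right)} = J - 68 = -68 + J$)
$U{\left(449,-585 \right)} - g{\left(238 \right)} = 406 - \left(-68 + 238\right) = 406 - 170 = 236$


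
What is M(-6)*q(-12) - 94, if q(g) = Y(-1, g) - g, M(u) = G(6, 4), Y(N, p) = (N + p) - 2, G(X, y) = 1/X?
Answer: -189/2 ≈ -94.500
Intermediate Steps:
Y(N, p) = -2 + N + p
M(u) = ⅙ (M(u) = 1/6 = ⅙)
q(g) = -3 (q(g) = (-2 - 1 + g) - g = (-3 + g) - g = -3)
M(-6)*q(-12) - 94 = (⅙)*(-3) - 94 = -½ - 94 = -189/2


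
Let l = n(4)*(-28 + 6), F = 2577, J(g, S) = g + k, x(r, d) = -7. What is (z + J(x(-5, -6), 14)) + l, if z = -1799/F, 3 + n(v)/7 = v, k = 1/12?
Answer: -1665925/10308 ≈ -161.61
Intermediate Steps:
k = 1/12 ≈ 0.083333
n(v) = -21 + 7*v
J(g, S) = 1/12 + g (J(g, S) = g + 1/12 = 1/12 + g)
z = -1799/2577 ≈ -0.69810
l = -154 (l = (-21 + 7*4)*(-28 + 6) = (-21 + 28)*(-22) = 7*(-22) = -154)
(z + J(x(-5, -6), 14)) + l = (-1799/2577 + (1/12 - 7)) - 154 = (-1799/2577 - 83/12) - 154 = -78493/10308 - 154 = -1665925/10308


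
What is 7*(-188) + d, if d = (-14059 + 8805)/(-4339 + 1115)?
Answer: -2118765/1612 ≈ -1314.4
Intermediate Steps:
d = 2627/1612 (d = -5254/(-3224) = -5254*(-1/3224) = 2627/1612 ≈ 1.6297)
7*(-188) + d = 7*(-188) + 2627/1612 = -1316 + 2627/1612 = -2118765/1612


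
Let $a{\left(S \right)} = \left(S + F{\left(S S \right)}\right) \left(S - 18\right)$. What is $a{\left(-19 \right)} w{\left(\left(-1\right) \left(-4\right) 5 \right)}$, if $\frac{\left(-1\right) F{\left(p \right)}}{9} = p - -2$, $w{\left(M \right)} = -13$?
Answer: $-1580566$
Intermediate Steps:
$F{\left(p \right)} = -18 - 9 p$ ($F{\left(p \right)} = - 9 \left(p - -2\right) = - 9 \left(p + 2\right) = - 9 \left(2 + p\right) = -18 - 9 p$)
$a{\left(S \right)} = \left(-18 + S\right) \left(-18 + S - 9 S^{2}\right)$ ($a{\left(S \right)} = \left(S - \left(18 + 9 S S\right)\right) \left(S - 18\right) = \left(S - \left(18 + 9 S^{2}\right)\right) \left(-18 + S\right) = \left(-18 + S - 9 S^{2}\right) \left(-18 + S\right) = \left(-18 + S\right) \left(-18 + S - 9 S^{2}\right)$)
$a{\left(-19 \right)} w{\left(\left(-1\right) \left(-4\right) 5 \right)} = \left(324 - -684 - 9 \left(-19\right)^{3} + 163 \left(-19\right)^{2}\right) \left(-13\right) = \left(324 + 684 - -61731 + 163 \cdot 361\right) \left(-13\right) = \left(324 + 684 + 61731 + 58843\right) \left(-13\right) = 121582 \left(-13\right) = -1580566$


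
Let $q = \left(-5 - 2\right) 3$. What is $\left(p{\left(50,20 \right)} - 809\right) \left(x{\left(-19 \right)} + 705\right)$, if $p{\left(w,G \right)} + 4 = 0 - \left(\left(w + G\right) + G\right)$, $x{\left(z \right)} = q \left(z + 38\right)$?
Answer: $-276318$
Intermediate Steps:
$q = -21$ ($q = \left(-7\right) 3 = -21$)
$x{\left(z \right)} = -798 - 21 z$ ($x{\left(z \right)} = - 21 \left(z + 38\right) = - 21 \left(38 + z\right) = -798 - 21 z$)
$p{\left(w,G \right)} = -4 - w - 2 G$ ($p{\left(w,G \right)} = -4 + \left(0 - \left(\left(w + G\right) + G\right)\right) = -4 + \left(0 - \left(\left(G + w\right) + G\right)\right) = -4 + \left(0 - \left(w + 2 G\right)\right) = -4 - \left(w + 2 G\right) = -4 - w - 2 G$)
$\left(p{\left(50,20 \right)} - 809\right) \left(x{\left(-19 \right)} + 705\right) = \left(\left(-4 - 50 - 40\right) - 809\right) \left(\left(-798 - -399\right) + 705\right) = \left(\left(-4 - 50 - 40\right) - 809\right) \left(\left(-798 + 399\right) + 705\right) = \left(-94 - 809\right) \left(-399 + 705\right) = \left(-903\right) 306 = -276318$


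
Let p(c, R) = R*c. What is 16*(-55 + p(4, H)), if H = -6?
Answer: -1264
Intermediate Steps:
16*(-55 + p(4, H)) = 16*(-55 - 6*4) = 16*(-55 - 24) = 16*(-79) = -1264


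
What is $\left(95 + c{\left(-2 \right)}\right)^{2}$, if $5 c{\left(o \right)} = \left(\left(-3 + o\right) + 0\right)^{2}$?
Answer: $10000$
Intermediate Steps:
$c{\left(o \right)} = \frac{\left(-3 + o\right)^{2}}{5}$ ($c{\left(o \right)} = \frac{\left(\left(-3 + o\right) + 0\right)^{2}}{5} = \frac{\left(-3 + o\right)^{2}}{5}$)
$\left(95 + c{\left(-2 \right)}\right)^{2} = \left(95 + \frac{\left(-3 - 2\right)^{2}}{5}\right)^{2} = \left(95 + \frac{\left(-5\right)^{2}}{5}\right)^{2} = \left(95 + \frac{1}{5} \cdot 25\right)^{2} = \left(95 + 5\right)^{2} = 100^{2} = 10000$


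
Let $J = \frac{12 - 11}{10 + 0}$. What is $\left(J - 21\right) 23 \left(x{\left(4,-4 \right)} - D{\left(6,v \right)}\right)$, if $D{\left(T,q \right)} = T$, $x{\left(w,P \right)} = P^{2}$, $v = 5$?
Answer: $-4807$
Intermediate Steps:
$J = \frac{1}{10}$ ($J = 1 \cdot \frac{1}{10} = \frac{1}{10} \approx 0.1$)
$\left(J - 21\right) 23 \left(x{\left(4,-4 \right)} - D{\left(6,v \right)}\right) = \left(\frac{1}{10} - 21\right) 23 \left(\left(-4\right)^{2} - 6\right) = \left(- \frac{209}{10}\right) 23 \left(16 - 6\right) = \left(- \frac{4807}{10}\right) 10 = -4807$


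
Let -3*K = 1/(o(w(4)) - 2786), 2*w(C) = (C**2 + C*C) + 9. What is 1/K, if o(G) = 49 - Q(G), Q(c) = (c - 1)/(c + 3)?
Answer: 386034/47 ≈ 8213.5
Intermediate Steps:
w(C) = 9/2 + C**2 (w(C) = ((C**2 + C*C) + 9)/2 = ((C**2 + C**2) + 9)/2 = (2*C**2 + 9)/2 = (9 + 2*C**2)/2 = 9/2 + C**2)
Q(c) = (-1 + c)/(3 + c)
o(G) = 49 - (-1 + G)/(3 + G)
K = 47/386034 (K = -1/(3*(4*(37 + 12*(9/2 + 4**2))/(3 + (9/2 + 4**2)) - 2786)) = -1/(3*(4*(37 + 12*(9/2 + 16))/(3 + (9/2 + 16)) - 2786)) = -1/(3*(4*(37 + 12*(41/2))/(3 + 41/2) - 2786)) = -1/(3*(4*(37 + 246)/(47/2) - 2786)) = -1/(3*(4*(2/47)*283 - 2786)) = -1/(3*(2264/47 - 2786)) = -1/(3*(-128678/47)) = -1/3*(-47/128678) = 47/386034 ≈ 0.00012175)
1/K = 1/(47/386034) = 386034/47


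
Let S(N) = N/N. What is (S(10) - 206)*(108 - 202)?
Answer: 19270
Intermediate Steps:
S(N) = 1
(S(10) - 206)*(108 - 202) = (1 - 206)*(108 - 202) = -205*(-94) = 19270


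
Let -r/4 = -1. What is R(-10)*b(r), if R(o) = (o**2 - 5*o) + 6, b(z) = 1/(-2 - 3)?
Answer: -156/5 ≈ -31.200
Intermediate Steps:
r = 4 (r = -4*(-1) = 4)
b(z) = -1/5 (b(z) = 1/(-5) = -1/5)
R(o) = 6 + o**2 - 5*o
R(-10)*b(r) = (6 + (-10)**2 - 5*(-10))*(-1/5) = (6 + 100 + 50)*(-1/5) = 156*(-1/5) = -156/5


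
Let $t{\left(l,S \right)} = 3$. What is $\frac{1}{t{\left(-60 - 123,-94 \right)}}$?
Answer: $\frac{1}{3} \approx 0.33333$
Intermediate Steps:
$\frac{1}{t{\left(-60 - 123,-94 \right)}} = \frac{1}{3}$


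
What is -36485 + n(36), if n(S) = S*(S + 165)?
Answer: -29249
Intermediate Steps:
n(S) = S*(165 + S)
-36485 + n(36) = -36485 + 36*(165 + 36) = -36485 + 36*201 = -36485 + 7236 = -29249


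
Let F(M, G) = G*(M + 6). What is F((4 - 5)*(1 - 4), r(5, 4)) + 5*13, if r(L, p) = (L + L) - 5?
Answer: 110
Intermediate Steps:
r(L, p) = -5 + 2*L (r(L, p) = 2*L - 5 = -5 + 2*L)
F(M, G) = G*(6 + M)
F((4 - 5)*(1 - 4), r(5, 4)) + 5*13 = (-5 + 2*5)*(6 + (4 - 5)*(1 - 4)) + 5*13 = (-5 + 10)*(6 - 1*(-3)) + 65 = 5*(6 + 3) + 65 = 5*9 + 65 = 45 + 65 = 110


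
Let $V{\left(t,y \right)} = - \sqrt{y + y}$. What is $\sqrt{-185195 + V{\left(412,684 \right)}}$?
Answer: $\sqrt{-185195 - 6 \sqrt{38}} \approx 430.39 i$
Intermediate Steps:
$V{\left(t,y \right)} = - \sqrt{2} \sqrt{y}$ ($V{\left(t,y \right)} = - \sqrt{2 y} = - \sqrt{2} \sqrt{y}$)
$\sqrt{-185195 + V{\left(412,684 \right)}} = \sqrt{-185195 - \sqrt{2} \sqrt{684}} = \sqrt{-185195 - \sqrt{2} \cdot 6 \sqrt{19}} = \sqrt{-185195 - 6 \sqrt{38}}$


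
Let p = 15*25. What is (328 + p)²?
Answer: 494209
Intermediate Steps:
p = 375
(328 + p)² = (328 + 375)² = 703² = 494209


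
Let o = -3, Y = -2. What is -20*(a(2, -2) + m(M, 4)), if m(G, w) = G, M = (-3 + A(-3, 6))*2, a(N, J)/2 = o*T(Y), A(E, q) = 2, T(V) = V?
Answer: -200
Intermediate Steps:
a(N, J) = 12 (a(N, J) = 2*(-3*(-2)) = 2*6 = 12)
M = -2 (M = (-3 + 2)*2 = -1*2 = -2)
-20*(a(2, -2) + m(M, 4)) = -20*(12 - 2) = -20*10 = -200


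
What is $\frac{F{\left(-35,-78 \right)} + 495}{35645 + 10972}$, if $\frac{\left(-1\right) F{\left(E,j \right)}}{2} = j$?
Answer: $\frac{217}{15539} \approx 0.013965$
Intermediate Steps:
$F{\left(E,j \right)} = - 2 j$
$\frac{F{\left(-35,-78 \right)} + 495}{35645 + 10972} = \frac{\left(-2\right) \left(-78\right) + 495}{35645 + 10972} = \frac{156 + 495}{46617} = 651 \cdot \frac{1}{46617} = \frac{217}{15539}$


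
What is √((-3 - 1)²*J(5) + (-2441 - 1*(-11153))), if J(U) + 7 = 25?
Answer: 30*√10 ≈ 94.868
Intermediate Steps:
J(U) = 18 (J(U) = -7 + 25 = 18)
√((-3 - 1)²*J(5) + (-2441 - 1*(-11153))) = √((-3 - 1)²*18 + (-2441 - 1*(-11153))) = √((-4)²*18 + (-2441 + 11153)) = √(16*18 + 8712) = √(288 + 8712) = √9000 = 30*√10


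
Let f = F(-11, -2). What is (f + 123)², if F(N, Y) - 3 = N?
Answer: 13225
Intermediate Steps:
F(N, Y) = 3 + N
f = -8 (f = 3 - 11 = -8)
(f + 123)² = (-8 + 123)² = 115² = 13225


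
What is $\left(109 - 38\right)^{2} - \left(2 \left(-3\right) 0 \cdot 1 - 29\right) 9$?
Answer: $5302$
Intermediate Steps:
$\left(109 - 38\right)^{2} - \left(2 \left(-3\right) 0 \cdot 1 - 29\right) 9 = 71^{2} - \left(\left(-6\right) 0 - 29\right) 9 = 5041 - \left(0 - 29\right) 9 = 5041 - \left(-29\right) 9 = 5041 - -261 = 5041 + 261 = 5302$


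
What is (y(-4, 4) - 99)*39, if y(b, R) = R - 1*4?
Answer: -3861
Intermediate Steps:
y(b, R) = -4 + R (y(b, R) = R - 4 = -4 + R)
(y(-4, 4) - 99)*39 = ((-4 + 4) - 99)*39 = (0 - 99)*39 = -99*39 = -3861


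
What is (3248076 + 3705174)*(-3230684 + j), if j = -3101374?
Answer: -44028382288500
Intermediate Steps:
(3248076 + 3705174)*(-3230684 + j) = (3248076 + 3705174)*(-3230684 - 3101374) = 6953250*(-6332058) = -44028382288500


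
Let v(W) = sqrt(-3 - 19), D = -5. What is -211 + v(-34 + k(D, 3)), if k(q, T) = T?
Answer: -211 + I*sqrt(22) ≈ -211.0 + 4.6904*I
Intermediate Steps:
v(W) = I*sqrt(22) (v(W) = sqrt(-22) = I*sqrt(22))
-211 + v(-34 + k(D, 3)) = -211 + I*sqrt(22)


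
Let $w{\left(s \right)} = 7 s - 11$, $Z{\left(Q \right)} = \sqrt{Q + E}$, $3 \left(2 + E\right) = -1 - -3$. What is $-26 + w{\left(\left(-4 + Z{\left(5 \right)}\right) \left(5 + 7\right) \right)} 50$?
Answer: $-17376 + 1400 \sqrt{33} \approx -9333.6$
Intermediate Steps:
$E = - \frac{4}{3}$ ($E = -2 + \frac{-1 - -3}{3} = -2 + \frac{-1 + 3}{3} = -2 + \frac{1}{3} \cdot 2 = -2 + \frac{2}{3} = - \frac{4}{3} \approx -1.3333$)
$Z{\left(Q \right)} = \sqrt{- \frac{4}{3} + Q}$ ($Z{\left(Q \right)} = \sqrt{Q - \frac{4}{3}} = \sqrt{- \frac{4}{3} + Q}$)
$w{\left(s \right)} = -11 + 7 s$
$-26 + w{\left(\left(-4 + Z{\left(5 \right)}\right) \left(5 + 7\right) \right)} 50 = -26 + \left(-11 + 7 \left(-4 + \frac{\sqrt{-12 + 9 \cdot 5}}{3}\right) \left(5 + 7\right)\right) 50 = -26 + \left(-11 + 7 \left(-4 + \frac{\sqrt{-12 + 45}}{3}\right) 12\right) 50 = -26 + \left(-11 + 7 \left(-4 + \frac{\sqrt{33}}{3}\right) 12\right) 50 = -26 + \left(-11 + 7 \left(-48 + 4 \sqrt{33}\right)\right) 50 = -26 + \left(-11 - \left(336 - 28 \sqrt{33}\right)\right) 50 = -26 + \left(-347 + 28 \sqrt{33}\right) 50 = -26 - \left(17350 - 1400 \sqrt{33}\right) = -17376 + 1400 \sqrt{33}$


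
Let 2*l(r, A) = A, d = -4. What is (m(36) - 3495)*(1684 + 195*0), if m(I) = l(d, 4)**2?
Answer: -5878844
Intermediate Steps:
l(r, A) = A/2
m(I) = 4 (m(I) = ((1/2)*4)**2 = 2**2 = 4)
(m(36) - 3495)*(1684 + 195*0) = (4 - 3495)*(1684 + 195*0) = -3491*(1684 + 0) = -3491*1684 = -5878844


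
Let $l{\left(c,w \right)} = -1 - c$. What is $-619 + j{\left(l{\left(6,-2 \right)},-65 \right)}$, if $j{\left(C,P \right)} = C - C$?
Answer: $-619$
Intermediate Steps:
$j{\left(C,P \right)} = 0$
$-619 + j{\left(l{\left(6,-2 \right)},-65 \right)} = -619 + 0 = -619$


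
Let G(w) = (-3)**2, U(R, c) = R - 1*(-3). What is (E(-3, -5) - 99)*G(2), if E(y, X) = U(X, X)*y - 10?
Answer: -927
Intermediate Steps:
U(R, c) = 3 + R (U(R, c) = R + 3 = 3 + R)
E(y, X) = -10 + y*(3 + X) (E(y, X) = (3 + X)*y - 10 = y*(3 + X) - 10 = -10 + y*(3 + X))
G(w) = 9
(E(-3, -5) - 99)*G(2) = ((-10 - 3*(3 - 5)) - 99)*9 = ((-10 - 3*(-2)) - 99)*9 = ((-10 + 6) - 99)*9 = (-4 - 99)*9 = -103*9 = -927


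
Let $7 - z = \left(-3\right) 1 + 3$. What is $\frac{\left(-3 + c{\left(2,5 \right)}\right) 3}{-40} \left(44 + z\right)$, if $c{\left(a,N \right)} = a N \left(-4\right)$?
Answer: $\frac{6579}{40} \approx 164.48$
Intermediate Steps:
$z = 7$ ($z = 7 - \left(\left(-3\right) 1 + 3\right) = 7 - \left(-3 + 3\right) = 7 - 0 = 7 + 0 = 7$)
$c{\left(a,N \right)} = - 4 N a$ ($c{\left(a,N \right)} = N a \left(-4\right) = - 4 N a$)
$\frac{\left(-3 + c{\left(2,5 \right)}\right) 3}{-40} \left(44 + z\right) = \frac{\left(-3 - 20 \cdot 2\right) 3}{-40} \left(44 + 7\right) = \left(-3 - 40\right) 3 \left(- \frac{1}{40}\right) 51 = \left(-43\right) 3 \left(- \frac{1}{40}\right) 51 = \left(-129\right) \left(- \frac{1}{40}\right) 51 = \frac{129}{40} \cdot 51 = \frac{6579}{40}$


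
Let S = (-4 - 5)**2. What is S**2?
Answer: 6561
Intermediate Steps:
S = 81 (S = (-9)**2 = 81)
S**2 = 81**2 = 6561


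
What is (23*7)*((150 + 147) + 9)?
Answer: 49266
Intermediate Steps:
(23*7)*((150 + 147) + 9) = 161*(297 + 9) = 161*306 = 49266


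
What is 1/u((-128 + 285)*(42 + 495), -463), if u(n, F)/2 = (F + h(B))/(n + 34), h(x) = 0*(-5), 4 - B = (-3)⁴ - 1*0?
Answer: -84343/926 ≈ -91.083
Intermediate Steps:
B = -77 (B = 4 - ((-3)⁴ - 1*0) = 4 - (81 + 0) = 4 - 1*81 = 4 - 81 = -77)
h(x) = 0
u(n, F) = 2*F/(34 + n) (u(n, F) = 2*((F + 0)/(n + 34)) = 2*(F/(34 + n)) = 2*F/(34 + n))
1/u((-128 + 285)*(42 + 495), -463) = 1/(2*(-463)/(34 + (-128 + 285)*(42 + 495))) = 1/(2*(-463)/(34 + 157*537)) = 1/(2*(-463)/(34 + 84309)) = 1/(2*(-463)/84343) = 1/(2*(-463)*(1/84343)) = 1/(-926/84343) = -84343/926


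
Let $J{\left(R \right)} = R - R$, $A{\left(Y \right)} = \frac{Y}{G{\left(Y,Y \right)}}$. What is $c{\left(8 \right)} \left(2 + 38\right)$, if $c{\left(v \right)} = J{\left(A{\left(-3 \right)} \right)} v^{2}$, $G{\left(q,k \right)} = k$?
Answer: $0$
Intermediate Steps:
$A{\left(Y \right)} = 1$ ($A{\left(Y \right)} = \frac{Y}{Y} = 1$)
$J{\left(R \right)} = 0$
$c{\left(v \right)} = 0$ ($c{\left(v \right)} = 0 v^{2} = 0$)
$c{\left(8 \right)} \left(2 + 38\right) = 0 \left(2 + 38\right) = 0 \cdot 40 = 0$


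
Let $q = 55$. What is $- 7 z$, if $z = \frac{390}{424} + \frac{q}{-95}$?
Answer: $- \frac{9611}{4028} \approx -2.386$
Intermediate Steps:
$z = \frac{1373}{4028}$ ($z = \frac{390}{424} + \frac{55}{-95} = 390 \cdot \frac{1}{424} + 55 \left(- \frac{1}{95}\right) = \frac{195}{212} - \frac{11}{19} = \frac{1373}{4028} \approx 0.34086$)
$- 7 z = \left(-7\right) \frac{1373}{4028} = - \frac{9611}{4028}$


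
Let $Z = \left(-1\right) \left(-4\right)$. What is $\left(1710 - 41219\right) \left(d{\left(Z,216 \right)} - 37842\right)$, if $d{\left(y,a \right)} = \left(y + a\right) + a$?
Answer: $1477873654$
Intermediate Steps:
$Z = 4$
$d{\left(y,a \right)} = y + 2 a$ ($d{\left(y,a \right)} = \left(a + y\right) + a = y + 2 a$)
$\left(1710 - 41219\right) \left(d{\left(Z,216 \right)} - 37842\right) = \left(1710 - 41219\right) \left(\left(4 + 2 \cdot 216\right) - 37842\right) = - 39509 \left(\left(4 + 432\right) - 37842\right) = - 39509 \left(436 - 37842\right) = \left(-39509\right) \left(-37406\right) = 1477873654$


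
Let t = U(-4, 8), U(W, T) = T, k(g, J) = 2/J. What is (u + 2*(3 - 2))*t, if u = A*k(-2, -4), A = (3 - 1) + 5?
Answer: -12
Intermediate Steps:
A = 7 (A = 2 + 5 = 7)
u = -7/2 (u = 7*(2/(-4)) = 7*(2*(-¼)) = 7*(-½) = -7/2 ≈ -3.5000)
t = 8
(u + 2*(3 - 2))*t = (-7/2 + 2*(3 - 2))*8 = (-7/2 + 2*1)*8 = (-7/2 + 2)*8 = -3/2*8 = -12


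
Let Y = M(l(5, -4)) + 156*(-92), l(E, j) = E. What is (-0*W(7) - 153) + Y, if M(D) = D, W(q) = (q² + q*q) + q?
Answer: -14500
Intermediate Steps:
W(q) = q + 2*q² (W(q) = (q² + q²) + q = 2*q² + q = q + 2*q²)
Y = -14347 (Y = 5 + 156*(-92) = 5 - 14352 = -14347)
(-0*W(7) - 153) + Y = (-0*7*(1 + 2*7) - 153) - 14347 = (-0*7*(1 + 14) - 153) - 14347 = (-0*7*15 - 153) - 14347 = (-0*105 - 153) - 14347 = (-167*0 - 153) - 14347 = (0 - 153) - 14347 = -153 - 14347 = -14500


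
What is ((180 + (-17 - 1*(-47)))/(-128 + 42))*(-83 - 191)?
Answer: 28770/43 ≈ 669.07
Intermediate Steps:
((180 + (-17 - 1*(-47)))/(-128 + 42))*(-83 - 191) = ((180 + (-17 + 47))/(-86))*(-274) = ((180 + 30)*(-1/86))*(-274) = (210*(-1/86))*(-274) = -105/43*(-274) = 28770/43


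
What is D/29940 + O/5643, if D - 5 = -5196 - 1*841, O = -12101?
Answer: -33028543/14079285 ≈ -2.3459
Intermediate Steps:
D = -6032 (D = 5 + (-5196 - 1*841) = 5 + (-5196 - 841) = 5 - 6037 = -6032)
D/29940 + O/5643 = -6032/29940 - 12101/5643 = -6032*1/29940 - 12101*1/5643 = -1508/7485 - 12101/5643 = -33028543/14079285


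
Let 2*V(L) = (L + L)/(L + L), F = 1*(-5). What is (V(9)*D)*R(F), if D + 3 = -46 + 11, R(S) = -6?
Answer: 114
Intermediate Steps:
F = -5
V(L) = 1/2 (V(L) = ((L + L)/(L + L))/2 = ((2*L)/((2*L)))/2 = ((2*L)*(1/(2*L)))/2 = (1/2)*1 = 1/2)
D = -38 (D = -3 + (-46 + 11) = -3 - 35 = -38)
(V(9)*D)*R(F) = ((1/2)*(-38))*(-6) = -19*(-6) = 114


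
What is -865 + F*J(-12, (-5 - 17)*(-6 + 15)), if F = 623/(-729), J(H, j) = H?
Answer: -207703/243 ≈ -854.75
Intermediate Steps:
F = -623/729 (F = 623*(-1/729) = -623/729 ≈ -0.85460)
-865 + F*J(-12, (-5 - 17)*(-6 + 15)) = -865 - 623/729*(-12) = -865 + 2492/243 = -207703/243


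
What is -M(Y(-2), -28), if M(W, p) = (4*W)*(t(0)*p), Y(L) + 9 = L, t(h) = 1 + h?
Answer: -1232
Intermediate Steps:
Y(L) = -9 + L
M(W, p) = 4*W*p (M(W, p) = (4*W)*((1 + 0)*p) = (4*W)*(1*p) = (4*W)*p = 4*W*p)
-M(Y(-2), -28) = -4*(-9 - 2)*(-28) = -4*(-11)*(-28) = -1*1232 = -1232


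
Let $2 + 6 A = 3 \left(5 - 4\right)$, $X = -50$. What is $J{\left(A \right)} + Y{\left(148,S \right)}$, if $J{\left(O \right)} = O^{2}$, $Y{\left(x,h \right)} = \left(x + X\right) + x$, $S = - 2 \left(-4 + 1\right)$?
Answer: $\frac{8857}{36} \approx 246.03$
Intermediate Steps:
$S = 6$ ($S = \left(-2\right) \left(-3\right) = 6$)
$A = \frac{1}{6}$ ($A = - \frac{1}{3} + \frac{3 \left(5 - 4\right)}{6} = - \frac{1}{3} + \frac{3 \cdot 1}{6} = - \frac{1}{3} + \frac{1}{6} \cdot 3 = - \frac{1}{3} + \frac{1}{2} = \frac{1}{6} \approx 0.16667$)
$Y{\left(x,h \right)} = -50 + 2 x$ ($Y{\left(x,h \right)} = \left(x - 50\right) + x = \left(-50 + x\right) + x = -50 + 2 x$)
$J{\left(A \right)} + Y{\left(148,S \right)} = \left(\frac{1}{6}\right)^{2} + \left(-50 + 2 \cdot 148\right) = \frac{1}{36} + \left(-50 + 296\right) = \frac{1}{36} + 246 = \frac{8857}{36}$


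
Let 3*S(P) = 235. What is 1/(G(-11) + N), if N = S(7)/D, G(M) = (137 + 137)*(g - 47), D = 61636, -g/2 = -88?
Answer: 184908/6535758403 ≈ 2.8292e-5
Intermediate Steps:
g = 176 (g = -2*(-88) = 176)
S(P) = 235/3 (S(P) = (⅓)*235 = 235/3)
G(M) = 35346 (G(M) = (137 + 137)*(176 - 47) = 274*129 = 35346)
N = 235/184908 (N = (235/3)/61636 = (235/3)*(1/61636) = 235/184908 ≈ 0.0012709)
1/(G(-11) + N) = 1/(35346 + 235/184908) = 1/(6535758403/184908) = 184908/6535758403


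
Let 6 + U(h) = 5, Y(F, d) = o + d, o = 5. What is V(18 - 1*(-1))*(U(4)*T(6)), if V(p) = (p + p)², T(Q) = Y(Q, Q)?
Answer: -15884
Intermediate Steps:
Y(F, d) = 5 + d
T(Q) = 5 + Q
U(h) = -1 (U(h) = -6 + 5 = -1)
V(p) = 4*p² (V(p) = (2*p)² = 4*p²)
V(18 - 1*(-1))*(U(4)*T(6)) = (4*(18 - 1*(-1))²)*(-(5 + 6)) = (4*(18 + 1)²)*(-1*11) = (4*19²)*(-11) = (4*361)*(-11) = 1444*(-11) = -15884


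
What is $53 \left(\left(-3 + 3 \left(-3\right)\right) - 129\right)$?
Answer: $-7473$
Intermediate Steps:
$53 \left(\left(-3 + 3 \left(-3\right)\right) - 129\right) = 53 \left(\left(-3 - 9\right) - 129\right) = 53 \left(-12 - 129\right) = 53 \left(-141\right) = -7473$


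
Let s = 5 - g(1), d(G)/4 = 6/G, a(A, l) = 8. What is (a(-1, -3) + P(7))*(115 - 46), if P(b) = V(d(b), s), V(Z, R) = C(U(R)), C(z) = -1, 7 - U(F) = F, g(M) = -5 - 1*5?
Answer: 483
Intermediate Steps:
g(M) = -10 (g(M) = -5 - 5 = -10)
U(F) = 7 - F
d(G) = 24/G (d(G) = 4*(6/G) = 24/G)
s = 15 (s = 5 - 1*(-10) = 5 + 10 = 15)
V(Z, R) = -1
P(b) = -1
(a(-1, -3) + P(7))*(115 - 46) = (8 - 1)*(115 - 46) = 7*69 = 483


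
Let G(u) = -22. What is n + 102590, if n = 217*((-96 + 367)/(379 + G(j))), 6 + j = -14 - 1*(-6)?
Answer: 5240491/51 ≈ 1.0275e+5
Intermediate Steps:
j = -14 (j = -6 + (-14 - 1*(-6)) = -6 + (-14 + 6) = -6 - 8 = -14)
n = 8401/51 (n = 217*((-96 + 367)/(379 - 22)) = 217*(271/357) = 8401/51 ≈ 164.73)
n + 102590 = 8401/51 + 102590 = 5240491/51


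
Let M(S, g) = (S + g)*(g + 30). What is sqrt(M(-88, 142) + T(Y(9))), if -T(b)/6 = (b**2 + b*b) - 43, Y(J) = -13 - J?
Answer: sqrt(3738) ≈ 61.139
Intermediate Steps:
T(b) = 258 - 12*b**2 (T(b) = -6*((b**2 + b*b) - 43) = -6*((b**2 + b**2) - 43) = -6*(2*b**2 - 43) = -6*(-43 + 2*b**2) = 258 - 12*b**2)
M(S, g) = (30 + g)*(S + g) (M(S, g) = (S + g)*(30 + g) = (30 + g)*(S + g))
sqrt(M(-88, 142) + T(Y(9))) = sqrt((142**2 + 30*(-88) + 30*142 - 88*142) + (258 - 12*(-13 - 1*9)**2)) = sqrt((20164 - 2640 + 4260 - 12496) + (258 - 12*(-13 - 9)**2)) = sqrt(9288 + (258 - 12*(-22)**2)) = sqrt(9288 + (258 - 12*484)) = sqrt(9288 + (258 - 5808)) = sqrt(9288 - 5550) = sqrt(3738)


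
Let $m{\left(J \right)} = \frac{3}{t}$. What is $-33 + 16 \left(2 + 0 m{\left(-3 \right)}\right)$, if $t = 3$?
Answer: $-1$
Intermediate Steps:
$m{\left(J \right)} = 1$ ($m{\left(J \right)} = \frac{3}{3} = 3 \cdot \frac{1}{3} = 1$)
$-33 + 16 \left(2 + 0 m{\left(-3 \right)}\right) = -33 + 16 \left(2 + 0 \cdot 1\right) = -33 + 16 \left(2 + 0\right) = -33 + 16 \cdot 2 = -33 + 32 = -1$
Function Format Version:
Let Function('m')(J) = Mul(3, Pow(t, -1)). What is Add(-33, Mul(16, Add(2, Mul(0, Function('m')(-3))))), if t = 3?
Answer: -1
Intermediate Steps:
Function('m')(J) = 1 (Function('m')(J) = Mul(3, Pow(3, -1)) = Mul(3, Rational(1, 3)) = 1)
Add(-33, Mul(16, Add(2, Mul(0, Function('m')(-3))))) = Add(-33, Mul(16, Add(2, Mul(0, 1)))) = Add(-33, Mul(16, Add(2, 0))) = Add(-33, Mul(16, 2)) = Add(-33, 32) = -1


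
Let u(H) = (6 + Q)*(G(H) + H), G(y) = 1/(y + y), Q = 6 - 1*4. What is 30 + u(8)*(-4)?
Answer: -228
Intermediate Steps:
Q = 2 (Q = 6 - 4 = 2)
G(y) = 1/(2*y)
u(H) = 4/H + 8*H (u(H) = (6 + 2)*(1/(2*H) + H) = 8*(H + 1/(2*H)) = 4/H + 8*H)
30 + u(8)*(-4) = 30 + (4/8 + 8*8)*(-4) = 30 + (4*(1/8) + 64)*(-4) = 30 + (1/2 + 64)*(-4) = 30 + (129/2)*(-4) = 30 - 258 = -228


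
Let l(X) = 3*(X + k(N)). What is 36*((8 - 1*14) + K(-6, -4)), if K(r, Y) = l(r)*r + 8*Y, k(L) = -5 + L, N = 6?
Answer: 1872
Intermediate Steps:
l(X) = 3 + 3*X (l(X) = 3*(X + (-5 + 6)) = 3*(X + 1) = 3*(1 + X) = 3 + 3*X)
K(r, Y) = 8*Y + r*(3 + 3*r) (K(r, Y) = (3 + 3*r)*r + 8*Y = r*(3 + 3*r) + 8*Y = 8*Y + r*(3 + 3*r))
36*((8 - 1*14) + K(-6, -4)) = 36*((8 - 1*14) + (8*(-4) + 3*(-6)*(1 - 6))) = 36*((8 - 14) + (-32 + 3*(-6)*(-5))) = 36*(-6 + (-32 + 90)) = 36*(-6 + 58) = 36*52 = 1872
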